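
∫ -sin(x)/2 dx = cos(x)/2 + C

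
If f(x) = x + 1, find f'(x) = 1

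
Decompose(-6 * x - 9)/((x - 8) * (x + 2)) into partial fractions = -3/(10*(x + 2)) - 57/(10*(x - 8))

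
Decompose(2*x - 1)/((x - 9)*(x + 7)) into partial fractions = 15/(16*(x + 7)) + 17/(16*(x - 9))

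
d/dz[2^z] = 2^z*log(2)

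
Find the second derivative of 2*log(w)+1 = -2/w^2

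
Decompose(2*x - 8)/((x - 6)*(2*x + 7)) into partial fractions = 30/(19*(2*x + 7)) + 4/(19*(x - 6))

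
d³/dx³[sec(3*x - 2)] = 162*tan(3*x - 2)^3*sec(3*x - 2) + 135*tan(3*x - 2)*sec(3*x - 2)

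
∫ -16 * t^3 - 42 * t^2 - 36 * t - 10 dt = -4*t^4 - 14*t^3 - 18*t^2 - 10*t + C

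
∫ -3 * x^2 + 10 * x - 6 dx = -x^3 + 5*x^2 - 6*x + C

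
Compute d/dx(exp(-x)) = -exp(-x)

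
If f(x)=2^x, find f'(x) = 2^x*log(2)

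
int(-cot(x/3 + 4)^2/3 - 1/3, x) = cot(x/3 + 4) + C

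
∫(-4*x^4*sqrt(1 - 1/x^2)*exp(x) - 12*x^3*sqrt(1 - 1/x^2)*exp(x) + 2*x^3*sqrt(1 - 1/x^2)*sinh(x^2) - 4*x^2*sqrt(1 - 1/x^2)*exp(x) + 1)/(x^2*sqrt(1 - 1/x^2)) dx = -4*x*(x + 1)*exp(x) + cosh(x^2) + asec(x) + C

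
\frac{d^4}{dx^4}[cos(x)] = cos(x)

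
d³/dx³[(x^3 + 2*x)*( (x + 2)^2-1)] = 60*x^2 + 96*x + 30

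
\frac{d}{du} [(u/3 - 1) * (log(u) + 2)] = (u*log(u) + 3*u - 3)/(3*u)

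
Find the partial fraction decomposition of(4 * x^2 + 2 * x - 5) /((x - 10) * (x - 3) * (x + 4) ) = 51/(98*(x + 4)) - 37/(49*(x - 3)) + 415/(98*(x - 10))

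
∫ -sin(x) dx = cos(x) + C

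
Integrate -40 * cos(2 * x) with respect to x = -20*sin(2*x) + C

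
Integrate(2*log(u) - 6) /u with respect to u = (log(u) - 3)^2 + C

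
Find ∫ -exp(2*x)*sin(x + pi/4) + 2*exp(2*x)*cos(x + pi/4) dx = exp(2*x)*cos(x + pi/4) + C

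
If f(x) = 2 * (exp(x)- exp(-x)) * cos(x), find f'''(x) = -4*sqrt(2)*(exp(2*x)*sin(x + pi/4) + cos(x + pi/4))*exp(-x)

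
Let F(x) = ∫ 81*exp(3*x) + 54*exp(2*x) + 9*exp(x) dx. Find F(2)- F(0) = -64 + (1 + 3*exp(2))^3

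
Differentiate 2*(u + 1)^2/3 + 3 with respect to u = 4*u/3 + 4/3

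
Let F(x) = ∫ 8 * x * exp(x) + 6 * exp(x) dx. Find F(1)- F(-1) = 10*exp(-1) + 6*E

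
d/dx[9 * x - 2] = 9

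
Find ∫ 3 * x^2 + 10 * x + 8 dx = x^3 + 5*x^2 + 8*x + C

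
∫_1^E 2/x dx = 2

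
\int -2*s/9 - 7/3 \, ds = -s^2/9 - 7*s/3 + C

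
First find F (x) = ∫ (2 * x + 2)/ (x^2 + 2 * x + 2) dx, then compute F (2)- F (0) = -log(2) + log(10)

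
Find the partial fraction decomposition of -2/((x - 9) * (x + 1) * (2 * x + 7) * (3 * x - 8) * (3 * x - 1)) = -27/(8372*(3*x - 1)) + 54/(54131*(3*x - 8)) - 32/(106375*(2*x + 7)) + 1/(1100*(x + 1)) - 1/(61750*(x - 9))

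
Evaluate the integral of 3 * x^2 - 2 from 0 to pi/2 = -pi + pi^3/8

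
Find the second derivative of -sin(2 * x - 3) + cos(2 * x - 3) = 4*sin(2*x - 3) - 4*cos(2*x - 3)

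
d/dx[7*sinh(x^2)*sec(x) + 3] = 7*(2*x*cosh(x^2) + tan(x)*sinh(x^2))*sec(x)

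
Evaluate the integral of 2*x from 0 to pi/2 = pi^2/4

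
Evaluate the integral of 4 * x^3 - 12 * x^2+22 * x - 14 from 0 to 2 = 0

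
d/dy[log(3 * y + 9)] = 1/(y + 3)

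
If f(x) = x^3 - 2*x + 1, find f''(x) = 6*x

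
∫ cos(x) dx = sin(x) + C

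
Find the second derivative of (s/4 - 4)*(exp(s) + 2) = s*exp(s)/4 - 7*exp(s)/2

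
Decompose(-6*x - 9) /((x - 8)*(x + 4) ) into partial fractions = -5/(4*(x + 4)) - 19/(4*(x - 8))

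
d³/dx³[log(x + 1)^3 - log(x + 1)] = (6*log(x + 1)^2 - 18*log(x + 1) + 4)/(x^3 + 3*x^2 + 3*x + 1)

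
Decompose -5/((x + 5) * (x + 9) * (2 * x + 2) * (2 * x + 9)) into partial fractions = 20/(63*(2*x + 9)) + 5/(576*(x + 9)) - 5/(32*(x + 5)) - 5/(448*(x + 1))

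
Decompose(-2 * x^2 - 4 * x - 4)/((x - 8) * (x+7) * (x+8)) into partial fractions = -25/(4*(x + 8)) + 74/(15*(x + 7)) - 41/(60*(x - 8))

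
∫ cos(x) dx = sin(x) + C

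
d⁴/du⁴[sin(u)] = sin(u)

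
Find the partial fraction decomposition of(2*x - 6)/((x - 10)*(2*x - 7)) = -2/(13*(2*x - 7)) + 14/(13*(x - 10))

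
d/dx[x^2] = 2*x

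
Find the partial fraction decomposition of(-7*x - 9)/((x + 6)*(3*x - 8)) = -83/(26*(3*x - 8)) - 33/(26*(x + 6))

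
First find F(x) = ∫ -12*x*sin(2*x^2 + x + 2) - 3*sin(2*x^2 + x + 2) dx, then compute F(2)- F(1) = -3*cos(5) + 3*cos(12)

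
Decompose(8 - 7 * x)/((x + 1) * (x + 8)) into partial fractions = -64/(7*(x + 8)) + 15/(7*(x + 1))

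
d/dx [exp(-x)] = -exp(-x)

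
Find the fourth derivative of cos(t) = cos(t)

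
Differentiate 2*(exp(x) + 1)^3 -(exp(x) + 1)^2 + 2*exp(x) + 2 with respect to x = 6*exp(3*x) + 10*exp(2*x) + 6*exp(x)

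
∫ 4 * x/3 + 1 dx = 2*x^2/3 + x + C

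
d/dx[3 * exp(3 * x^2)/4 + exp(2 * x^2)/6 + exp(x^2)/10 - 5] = 9*x*exp(3*x^2)/2 + 2*x*exp(2*x^2)/3 + x*exp(x^2)/5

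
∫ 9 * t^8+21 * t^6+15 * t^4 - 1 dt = t^9 + 3*t^7 + 3*t^5 - t + C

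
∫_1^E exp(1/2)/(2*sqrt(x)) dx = E - exp(1/2)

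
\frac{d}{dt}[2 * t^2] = 4*t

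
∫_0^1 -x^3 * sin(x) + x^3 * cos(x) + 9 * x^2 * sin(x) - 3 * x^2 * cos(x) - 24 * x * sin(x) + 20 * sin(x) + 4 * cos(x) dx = -sin(1) - cos(1) + 8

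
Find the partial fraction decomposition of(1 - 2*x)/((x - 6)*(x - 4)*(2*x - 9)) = 32/(3*(2*x - 9)) - 7/(2*(x - 4)) - 11/(6*(x - 6))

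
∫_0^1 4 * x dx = 2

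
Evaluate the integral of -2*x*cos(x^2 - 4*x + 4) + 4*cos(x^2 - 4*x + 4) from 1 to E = -sin((-2 + E)^2) + sin(1)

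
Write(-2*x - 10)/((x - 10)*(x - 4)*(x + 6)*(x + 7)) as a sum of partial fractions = -4/(187*(x + 7)) + 1/(80*(x + 6)) + 3/(110*(x - 4)) - 5/(272*(x - 10))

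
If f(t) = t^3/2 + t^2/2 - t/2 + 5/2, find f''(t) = 3*t + 1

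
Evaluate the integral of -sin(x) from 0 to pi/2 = -1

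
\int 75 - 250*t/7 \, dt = -125*t^2/7 + 75*t + C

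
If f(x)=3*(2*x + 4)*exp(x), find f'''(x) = 6*x*exp(x) + 30*exp(x)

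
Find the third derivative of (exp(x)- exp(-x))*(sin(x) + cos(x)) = -4*(exp(2*x)*sin(x) + cos(x))*exp(-x)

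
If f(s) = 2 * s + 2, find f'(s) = 2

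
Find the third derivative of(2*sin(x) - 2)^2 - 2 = -16*sin(2*x) + 8*cos(x)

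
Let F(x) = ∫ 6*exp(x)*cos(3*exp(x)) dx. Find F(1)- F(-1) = -2*sin(3*exp(-1)) + 2*sin(3*E)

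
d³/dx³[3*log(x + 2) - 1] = 6/(x^3 + 6*x^2 + 12*x + 8)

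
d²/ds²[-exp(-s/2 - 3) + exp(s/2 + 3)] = (exp(s + 6) - 1)*exp(-s/2 - 3)/4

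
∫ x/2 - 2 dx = x^2/4 - 2*x + C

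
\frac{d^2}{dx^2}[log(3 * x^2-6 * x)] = (-2*x^2 + 4*x - 4)/(x^4 - 4*x^3 + 4*x^2)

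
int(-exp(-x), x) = exp(-x) + C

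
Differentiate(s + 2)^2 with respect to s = 2*s + 4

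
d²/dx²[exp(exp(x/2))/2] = exp(x/2 + exp(x/2))/8 + exp(x + exp(x/2))/8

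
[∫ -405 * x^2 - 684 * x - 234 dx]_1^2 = -2205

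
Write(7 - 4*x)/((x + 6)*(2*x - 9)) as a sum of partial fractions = -22/(21*(2*x - 9)) - 31/(21*(x + 6))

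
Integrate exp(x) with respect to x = exp(x) + C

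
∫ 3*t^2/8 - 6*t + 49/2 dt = t^3/8 - 3*t^2 + 49*t/2 + C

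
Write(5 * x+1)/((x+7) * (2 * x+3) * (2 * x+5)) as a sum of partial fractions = 23/(18*(2*x + 5)) - 13/(22*(2*x + 3)) - 34/(99*(x + 7))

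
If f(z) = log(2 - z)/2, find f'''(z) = 1/(z^3 - 6*z^2 + 12*z - 8)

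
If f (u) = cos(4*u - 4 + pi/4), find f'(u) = -4*sin(4*u - 4 + pi/4)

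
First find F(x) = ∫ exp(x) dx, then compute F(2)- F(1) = -E + exp(2)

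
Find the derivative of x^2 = 2*x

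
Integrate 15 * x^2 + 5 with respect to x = 5*x^3 + 5*x + C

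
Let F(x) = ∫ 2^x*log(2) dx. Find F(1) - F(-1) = 3/2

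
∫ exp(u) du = exp(u) + C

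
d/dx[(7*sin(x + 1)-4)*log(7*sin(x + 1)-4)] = 7*(log(7*sin(x + 1) - 4) + 1)*cos(x + 1)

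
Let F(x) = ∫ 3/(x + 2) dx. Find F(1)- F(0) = -3*log(2) + 3*log(3)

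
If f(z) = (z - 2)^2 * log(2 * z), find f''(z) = (2*z^2*log(z) + 2*z^2*log(2) + 3*z^2 - 4*z - 4)/z^2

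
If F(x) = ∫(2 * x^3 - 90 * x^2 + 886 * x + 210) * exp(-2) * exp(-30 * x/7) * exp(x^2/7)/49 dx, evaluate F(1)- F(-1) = -17*exp(17/7)/7 - 43*exp(-43/7)/7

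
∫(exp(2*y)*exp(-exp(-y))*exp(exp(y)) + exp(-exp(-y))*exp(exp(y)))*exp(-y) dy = exp(2*sinh(y)) + C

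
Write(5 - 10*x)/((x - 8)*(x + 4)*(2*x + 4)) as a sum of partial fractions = 15/(16*(x + 4)) - 5/(8*(x + 2)) - 5/(16*(x - 8))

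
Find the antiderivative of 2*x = x^2 + C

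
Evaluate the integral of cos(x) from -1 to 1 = 2*sin(1)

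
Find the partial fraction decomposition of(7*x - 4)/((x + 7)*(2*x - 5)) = 27/(19*(2*x - 5)) + 53/(19*(x + 7))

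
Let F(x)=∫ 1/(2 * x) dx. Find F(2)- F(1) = -log(5)/2 + log(10)/2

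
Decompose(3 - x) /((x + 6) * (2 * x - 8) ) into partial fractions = -9/(20*(x + 6)) - 1/(20*(x - 4))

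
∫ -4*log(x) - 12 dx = -4*x*(log(x) + 2) + C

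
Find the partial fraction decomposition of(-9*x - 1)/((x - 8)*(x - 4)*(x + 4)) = 35/(96*(x + 4)) + 37/(32*(x - 4)) - 73/(48*(x - 8))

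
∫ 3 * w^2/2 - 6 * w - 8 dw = w^3/2 - 3*w^2 - 8*w + C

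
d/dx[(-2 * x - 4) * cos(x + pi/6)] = 2*x*sin(x + pi/6) + 4*sin(x + pi/6) - 2*cos(x + pi/6)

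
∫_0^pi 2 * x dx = pi^2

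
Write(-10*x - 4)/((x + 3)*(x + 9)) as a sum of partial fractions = -43/(3*(x + 9)) + 13/(3*(x + 3))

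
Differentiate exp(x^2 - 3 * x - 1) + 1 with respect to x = (2*x - 3)*exp(x^2 - 3*x - 1)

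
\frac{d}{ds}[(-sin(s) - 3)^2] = 2*(sin(s) + 3)*cos(s)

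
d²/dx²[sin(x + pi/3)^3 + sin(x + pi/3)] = (18*sin(x)^2 - 18*sqrt(3)*sin(x)*cos(x) - 7)*sin(x + pi/3)/4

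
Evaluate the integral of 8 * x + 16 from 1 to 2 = 28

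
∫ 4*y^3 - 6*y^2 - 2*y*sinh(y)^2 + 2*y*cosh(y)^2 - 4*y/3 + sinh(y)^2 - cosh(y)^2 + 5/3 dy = y^4 - 2*y^3 + y^2/3 + 2*y/3 + C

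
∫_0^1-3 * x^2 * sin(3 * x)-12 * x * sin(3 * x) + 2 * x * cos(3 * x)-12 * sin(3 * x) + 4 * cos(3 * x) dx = 9*cos(3) - 4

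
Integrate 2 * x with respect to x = x^2 + C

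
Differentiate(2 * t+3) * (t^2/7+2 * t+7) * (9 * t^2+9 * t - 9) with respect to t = 90*t^4/7 + 1188*t^3/7 + 4563*t^2/7 + 4608*t/7 + 9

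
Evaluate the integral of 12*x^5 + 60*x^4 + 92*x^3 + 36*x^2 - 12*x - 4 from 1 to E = -(-1 + (1 + E)^2)^2 - 37 - 2*(1 + E)^2 + 2*(-1 + (1 + E)^2)^3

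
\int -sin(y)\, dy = cos(y) + C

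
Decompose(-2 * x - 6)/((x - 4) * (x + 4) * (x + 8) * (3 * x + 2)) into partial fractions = 9/(220*(3*x + 2)) - 5/(528*(x + 8)) + 1/(160*(x + 4)) - 1/(96*(x - 4))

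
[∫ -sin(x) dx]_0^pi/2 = -1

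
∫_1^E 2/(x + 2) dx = -log(18) + log(2*(2 + E)^2)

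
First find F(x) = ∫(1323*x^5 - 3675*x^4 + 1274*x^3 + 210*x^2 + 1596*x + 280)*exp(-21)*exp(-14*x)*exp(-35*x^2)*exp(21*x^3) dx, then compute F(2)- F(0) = 0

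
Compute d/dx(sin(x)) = cos(x)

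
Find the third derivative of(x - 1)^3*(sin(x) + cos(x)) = x^3*sin(x) - x^3*cos(x) - 12*x^2*sin(x) - 6*x^2*cos(x) + 3*x*sin(x) + 33*x*cos(x) + 14*sin(x) - 20*cos(x)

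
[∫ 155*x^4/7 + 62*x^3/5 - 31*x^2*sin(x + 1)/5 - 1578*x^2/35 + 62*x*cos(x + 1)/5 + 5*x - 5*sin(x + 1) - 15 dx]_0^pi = -5*cos(1) + (5 + 31*pi^2/5)*(-3*pi - cos(1) + pi^2/2 + 5*pi^3/7)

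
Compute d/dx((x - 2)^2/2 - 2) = x - 2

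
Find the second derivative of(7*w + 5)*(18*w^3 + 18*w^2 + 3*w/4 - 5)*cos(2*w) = -504*w^4*cos(2*w) - 2016*w^3*sin(2*w) - 864*w^3*cos(2*w) - 2592*w^2*sin(2*w) + 1131*w^2*cos(2*w) - 762*w*sin(2*w) + 1421*w*cos(2*w) + 125*sin(2*w) + 581*cos(2*w)/2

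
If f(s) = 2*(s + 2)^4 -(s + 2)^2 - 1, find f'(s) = 8*s^3 + 48*s^2 + 94*s + 60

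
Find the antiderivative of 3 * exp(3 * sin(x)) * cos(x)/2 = exp(3*sin(x))/2 + C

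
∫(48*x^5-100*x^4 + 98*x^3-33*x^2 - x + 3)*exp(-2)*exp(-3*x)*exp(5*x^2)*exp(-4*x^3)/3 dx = (-4*x^3 + 5*x^2 - 3*x + 18*exp(4*x^3 - 5*x^2 + 3*x + 2) - 2)*exp(-4*x^3 + 5*x^2 - 3*x - 2)/3 + C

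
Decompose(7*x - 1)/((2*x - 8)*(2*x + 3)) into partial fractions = 23/(22*(2*x + 3)) + 27/(22*(x - 4))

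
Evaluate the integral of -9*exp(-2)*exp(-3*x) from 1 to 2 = -3*exp(-5) + 3*exp(-8)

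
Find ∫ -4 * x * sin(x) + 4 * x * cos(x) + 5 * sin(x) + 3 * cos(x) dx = sqrt(2)*(4*x - 1)*sin(x + pi/4) + C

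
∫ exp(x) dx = exp(x) + C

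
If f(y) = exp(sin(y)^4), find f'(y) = 4*exp(sin(y)^4)*sin(y)^3*cos(y)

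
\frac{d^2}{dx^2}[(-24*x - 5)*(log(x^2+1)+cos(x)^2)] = (48*x^5*cos(2*x) + 48*x^4*sin(2*x) + 10*x^4*cos(2*x) + 96*x^3*cos(2*x) - 48*x^3 + 96*x^2*sin(2*x) + 20*x^2*cos(2*x) + 10*x^2 + 48*x*cos(2*x) - 144*x + 48*sin(2*x) + 10*cos(2*x) - 10)/(x^4 + 2*x^2 + 1)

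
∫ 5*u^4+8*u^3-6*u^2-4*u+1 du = u^5 + 2*u^4 - 2*u^3 - 2*u^2 + u + C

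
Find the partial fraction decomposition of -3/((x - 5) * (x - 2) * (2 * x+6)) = -3/(80*(x + 3)) + 1/(10*(x - 2)) - 1/(16*(x - 5))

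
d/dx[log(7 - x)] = 1/(x - 7)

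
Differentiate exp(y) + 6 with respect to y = exp(y)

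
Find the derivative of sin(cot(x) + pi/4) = -cos(pi/4 + 1/tan(x))/sin(x)^2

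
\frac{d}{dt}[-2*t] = -2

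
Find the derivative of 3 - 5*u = -5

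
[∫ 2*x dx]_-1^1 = 0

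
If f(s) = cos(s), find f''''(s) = cos(s)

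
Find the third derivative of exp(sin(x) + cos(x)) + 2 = (-sqrt(2)*sin(3*x + pi/4)/2 - 3*cos(2*x) + sqrt(2)*cos(x + pi/4)/2)*exp(sin(x))*exp(cos(x))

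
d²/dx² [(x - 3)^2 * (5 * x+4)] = 30*x - 52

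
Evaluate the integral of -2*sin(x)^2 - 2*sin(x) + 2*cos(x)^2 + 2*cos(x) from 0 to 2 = -4 + (cos(2) + sin(2) + 1)^2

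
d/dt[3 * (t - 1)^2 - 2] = 6*t - 6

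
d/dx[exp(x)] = exp(x)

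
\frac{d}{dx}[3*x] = 3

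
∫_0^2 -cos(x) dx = -sin(2)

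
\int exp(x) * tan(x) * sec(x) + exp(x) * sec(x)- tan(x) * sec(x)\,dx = (exp(x) - 1)*sec(x) + C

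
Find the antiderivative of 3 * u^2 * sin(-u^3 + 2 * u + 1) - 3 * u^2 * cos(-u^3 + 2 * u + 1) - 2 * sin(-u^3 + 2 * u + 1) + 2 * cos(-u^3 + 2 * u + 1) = sin(-u^3 + 2*u + 1) + cos(-u^3 + 2*u + 1) + C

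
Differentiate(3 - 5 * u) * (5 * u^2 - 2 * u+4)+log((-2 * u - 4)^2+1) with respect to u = (-300*u^4 - 1000*u^3 - 579*u^2 + 442*u - 426)/(4*u^2 + 16*u + 17)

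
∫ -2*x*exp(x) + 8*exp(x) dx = 2*(5 - x)*exp(x) + C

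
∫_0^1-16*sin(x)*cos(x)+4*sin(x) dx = -4*cos(1) + 4*cos(2)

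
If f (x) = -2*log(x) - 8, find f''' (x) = -4/x^3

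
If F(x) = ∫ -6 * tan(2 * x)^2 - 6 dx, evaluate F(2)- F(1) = 3*tan(2) - 3*tan(4)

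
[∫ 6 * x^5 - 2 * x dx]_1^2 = 60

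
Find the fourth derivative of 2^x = 2^x*log(2)^4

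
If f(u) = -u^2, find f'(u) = -2*u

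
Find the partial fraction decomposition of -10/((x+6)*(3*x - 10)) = -15/(14*(3*x - 10)) + 5/(14*(x + 6))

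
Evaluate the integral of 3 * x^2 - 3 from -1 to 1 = -4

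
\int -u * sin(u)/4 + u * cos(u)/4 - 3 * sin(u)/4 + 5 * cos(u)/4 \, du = sqrt(2)*(u + 4)*sin(u + pi/4)/4 + C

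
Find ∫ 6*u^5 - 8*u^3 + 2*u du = u^6 - 2*u^4 + u^2 + C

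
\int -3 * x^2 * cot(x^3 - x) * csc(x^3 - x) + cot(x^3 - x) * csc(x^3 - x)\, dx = csc(x^3 - x) + C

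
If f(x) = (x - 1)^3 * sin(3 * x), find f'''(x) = -27*x^3*cos(3*x) + 81*sqrt(2)*x^2*cos(3*x + pi/4) + 162*x*sin(3*x) - 27*x*cos(3*x) - 75*sin(3*x) - 27*cos(3*x)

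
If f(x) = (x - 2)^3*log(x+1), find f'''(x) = (6*x^3*log(x + 1) + 11*x^3 + 18*x^2*log(x + 1) + 15*x^2 + 18*x*log(x + 1) - 30*x + 6*log(x + 1) - 88)/(x^3 + 3*x^2 + 3*x + 1)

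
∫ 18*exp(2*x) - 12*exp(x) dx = (3*exp(x) - 2)^2 + C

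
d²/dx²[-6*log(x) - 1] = 6/x^2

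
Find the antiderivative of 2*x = x^2 + C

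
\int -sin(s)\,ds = cos(s) + C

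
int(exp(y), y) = exp(y) + C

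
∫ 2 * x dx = x^2 + C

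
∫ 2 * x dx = x^2 + C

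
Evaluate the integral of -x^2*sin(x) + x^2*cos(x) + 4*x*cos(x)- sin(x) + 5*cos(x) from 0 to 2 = 11*cos(2) - 3 + 11*sin(2)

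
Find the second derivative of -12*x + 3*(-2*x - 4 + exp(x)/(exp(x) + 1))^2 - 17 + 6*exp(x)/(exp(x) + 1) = (12*x*exp(3*x) - 12*x*exp(x) + 24*exp(4*x) + 84*exp(3*x) + 108*exp(2*x) + 54*exp(x) + 24)/(exp(4*x) + 4*exp(3*x) + 6*exp(2*x) + 4*exp(x) + 1)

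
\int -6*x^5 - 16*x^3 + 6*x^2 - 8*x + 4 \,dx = -x^6 - 4*x^4 + 2*x^3 - 4*x^2 + 4*x + C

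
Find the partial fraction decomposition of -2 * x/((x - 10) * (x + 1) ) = -2/(11*(x + 1)) - 20/(11*(x - 10))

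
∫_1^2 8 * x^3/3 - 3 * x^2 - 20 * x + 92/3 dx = 11/3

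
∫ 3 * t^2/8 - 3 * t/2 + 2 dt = t^3/8 - 3*t^2/4 + 2*t + C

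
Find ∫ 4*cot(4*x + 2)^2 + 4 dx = -cot(4*x + 2) + C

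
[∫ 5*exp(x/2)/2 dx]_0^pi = -5 + 5*exp(pi/2)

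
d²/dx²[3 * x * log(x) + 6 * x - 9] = 3/x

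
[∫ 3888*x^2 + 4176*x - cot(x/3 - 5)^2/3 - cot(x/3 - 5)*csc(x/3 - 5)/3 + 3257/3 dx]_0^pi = -198 - 30*pi + csc(5) + tan(pi/6 + 5) + cot(5) + sec(pi/6 + 5) + 4*(3 + 6*pi)^2 + 6*(3 + 6*pi)^3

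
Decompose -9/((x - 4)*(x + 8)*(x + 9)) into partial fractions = -9/(13*(x + 9)) + 3/(4*(x + 8)) - 3/(52*(x - 4))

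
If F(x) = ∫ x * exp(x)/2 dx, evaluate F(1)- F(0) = 1/2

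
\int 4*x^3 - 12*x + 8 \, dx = x^4 - 6*x^2 + 8*x + C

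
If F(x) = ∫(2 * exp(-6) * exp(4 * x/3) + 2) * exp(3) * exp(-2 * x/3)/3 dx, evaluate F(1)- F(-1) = -exp(7/3) - exp(-11/3) + exp(-7/3) + exp(11/3)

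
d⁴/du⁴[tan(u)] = 24*tan(u)^5 + 40*tan(u)^3 + 16*tan(u)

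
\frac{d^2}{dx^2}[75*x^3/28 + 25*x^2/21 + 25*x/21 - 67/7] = 225*x/14 + 50/21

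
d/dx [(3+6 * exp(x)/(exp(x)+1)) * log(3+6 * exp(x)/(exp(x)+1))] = (6*exp(x)*log(1 + 2*exp(x)/(exp(x) + 1)) + 6*exp(x) + 6*exp(x)*log(3))/(exp(2*x) + 2*exp(x) + 1)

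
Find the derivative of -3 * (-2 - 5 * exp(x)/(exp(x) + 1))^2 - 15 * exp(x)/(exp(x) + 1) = (-225*exp(2*x) - 75*exp(x))/(exp(3*x) + 3*exp(2*x) + 3*exp(x) + 1)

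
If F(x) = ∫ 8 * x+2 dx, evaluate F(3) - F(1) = 36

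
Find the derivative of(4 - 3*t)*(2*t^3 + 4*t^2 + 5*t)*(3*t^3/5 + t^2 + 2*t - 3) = -126*t^6/5 - 252*t^5/5 - 77*t^4 + 92*t^3 + 102*t^2 + 74*t - 60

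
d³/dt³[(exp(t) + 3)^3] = 27*exp(3*t) + 72*exp(2*t) + 27*exp(t)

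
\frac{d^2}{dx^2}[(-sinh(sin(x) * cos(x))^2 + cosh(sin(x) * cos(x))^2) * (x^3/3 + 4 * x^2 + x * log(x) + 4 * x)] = (2*x^2 + 8*x + 1)/x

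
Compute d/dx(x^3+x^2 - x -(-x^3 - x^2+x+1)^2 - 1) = -6*x^5 - 10*x^4 + 4*x^3 + 15*x^2 + 4*x - 3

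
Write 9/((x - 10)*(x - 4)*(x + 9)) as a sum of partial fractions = 9/(247*(x + 9)) - 3/(26*(x - 4)) + 3/(38*(x - 10))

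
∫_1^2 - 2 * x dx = -3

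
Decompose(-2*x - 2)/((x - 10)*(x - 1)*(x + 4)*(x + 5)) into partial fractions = -4/(45*(x + 5)) + 3/(35*(x + 4)) + 2/(135*(x - 1)) - 11/(945*(x - 10))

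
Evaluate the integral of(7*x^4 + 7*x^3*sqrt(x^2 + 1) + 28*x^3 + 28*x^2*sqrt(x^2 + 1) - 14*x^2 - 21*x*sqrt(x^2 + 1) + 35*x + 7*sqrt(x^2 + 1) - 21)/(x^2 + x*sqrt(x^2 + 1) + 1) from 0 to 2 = 7*log(2 + sqrt(5)) + 98/3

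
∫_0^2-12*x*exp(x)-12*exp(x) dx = -24*exp(2)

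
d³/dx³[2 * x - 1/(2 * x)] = 3/x^4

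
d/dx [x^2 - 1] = 2*x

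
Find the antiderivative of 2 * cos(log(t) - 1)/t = 2*sin(log(t) - 1) + C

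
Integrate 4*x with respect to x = 2*x^2 + C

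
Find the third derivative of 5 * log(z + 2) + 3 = 10/(z^3 + 6*z^2 + 12*z + 8)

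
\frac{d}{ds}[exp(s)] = exp(s)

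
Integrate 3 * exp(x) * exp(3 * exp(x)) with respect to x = exp(3*exp(x)) + C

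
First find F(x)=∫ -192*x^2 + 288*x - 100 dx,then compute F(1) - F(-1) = -328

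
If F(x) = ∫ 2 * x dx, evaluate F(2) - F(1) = 3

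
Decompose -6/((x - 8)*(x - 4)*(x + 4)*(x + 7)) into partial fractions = 2/(165*(x + 7)) - 1/(48*(x + 4)) + 3/(176*(x - 4)) - 1/(120*(x - 8))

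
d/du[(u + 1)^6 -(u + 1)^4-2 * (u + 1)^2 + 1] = 6*u^5 + 30*u^4 + 56*u^3 + 48*u^2 + 14*u - 2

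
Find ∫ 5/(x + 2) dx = 5*log(x + 2) + C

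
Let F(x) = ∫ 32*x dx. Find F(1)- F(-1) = 0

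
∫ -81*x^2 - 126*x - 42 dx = -27*x^3 - 63*x^2 - 42*x + C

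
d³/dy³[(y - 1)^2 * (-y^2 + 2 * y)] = 24 - 24*y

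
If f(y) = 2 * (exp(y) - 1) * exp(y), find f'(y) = 4*exp(2*y) - 2*exp(y)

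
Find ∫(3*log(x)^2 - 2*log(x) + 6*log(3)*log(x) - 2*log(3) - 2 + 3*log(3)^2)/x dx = (log(3*x)^2 - log(3*x) - 2)*log(3*x) + C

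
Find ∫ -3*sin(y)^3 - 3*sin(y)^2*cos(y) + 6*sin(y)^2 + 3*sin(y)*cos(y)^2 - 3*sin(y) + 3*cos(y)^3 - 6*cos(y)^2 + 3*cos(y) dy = (sqrt(2)*sin(y + pi/4) - 1)^3 + C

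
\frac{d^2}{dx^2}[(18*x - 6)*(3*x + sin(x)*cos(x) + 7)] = -36*x*sin(2*x) + 12*sin(2*x) + 36*cos(2*x) + 108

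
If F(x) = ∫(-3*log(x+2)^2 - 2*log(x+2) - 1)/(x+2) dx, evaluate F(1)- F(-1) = -log(3)^3 - log(3)^2 - log(3)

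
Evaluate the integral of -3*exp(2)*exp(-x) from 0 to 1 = -3*exp(2) + 3*E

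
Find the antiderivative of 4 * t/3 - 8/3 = 2*t^2/3 - 8*t/3 + C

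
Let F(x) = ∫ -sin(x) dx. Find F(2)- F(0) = -1 + cos(2)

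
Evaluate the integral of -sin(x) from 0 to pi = -2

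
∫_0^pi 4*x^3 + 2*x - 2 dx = (-pi + pi^2)*(2 + pi + pi^2)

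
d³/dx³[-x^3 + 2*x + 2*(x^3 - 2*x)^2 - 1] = 240*x^3 - 192*x - 6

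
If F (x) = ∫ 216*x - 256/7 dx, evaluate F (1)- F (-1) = -512/7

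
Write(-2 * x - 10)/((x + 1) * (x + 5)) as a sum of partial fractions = -2/(x + 1)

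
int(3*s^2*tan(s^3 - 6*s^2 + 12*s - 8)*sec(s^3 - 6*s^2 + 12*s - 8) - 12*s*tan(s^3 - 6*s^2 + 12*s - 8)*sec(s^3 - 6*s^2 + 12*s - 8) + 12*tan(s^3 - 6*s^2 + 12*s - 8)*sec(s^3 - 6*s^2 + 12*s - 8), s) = sec((s - 2)^3) + C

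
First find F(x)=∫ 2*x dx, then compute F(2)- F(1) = 3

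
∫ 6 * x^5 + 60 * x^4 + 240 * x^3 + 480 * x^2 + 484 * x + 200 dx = x^6 + 12*x^5 + 60*x^4 + 160*x^3 + 242*x^2 + 200*x + C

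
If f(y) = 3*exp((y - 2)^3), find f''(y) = 27*y^4*exp(y^3 - 6*y^2 + 12*y - 8) - 216*y^3*exp(y^3 - 6*y^2 + 12*y - 8) + 648*y^2*exp(y^3 - 6*y^2 + 12*y - 8) - 846*y*exp(y^3 - 6*y^2 + 12*y - 8) + 396*exp(y^3 - 6*y^2 + 12*y - 8)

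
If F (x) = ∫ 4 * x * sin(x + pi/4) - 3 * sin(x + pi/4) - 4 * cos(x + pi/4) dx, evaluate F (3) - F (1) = cos(pi/4 + 1) - 9*cos(pi/4 + 3)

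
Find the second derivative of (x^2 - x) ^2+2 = 12*x^2 - 12*x + 2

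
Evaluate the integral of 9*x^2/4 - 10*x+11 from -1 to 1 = 47/2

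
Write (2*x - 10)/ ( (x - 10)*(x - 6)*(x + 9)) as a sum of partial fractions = -28/(285*(x + 9)) - 1/(30*(x - 6)) + 5/(38*(x - 10))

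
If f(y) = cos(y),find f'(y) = -sin(y)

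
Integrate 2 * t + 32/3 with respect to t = t^2 + 32*t/3 + C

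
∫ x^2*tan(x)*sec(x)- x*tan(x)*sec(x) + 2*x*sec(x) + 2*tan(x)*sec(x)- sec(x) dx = (x^2 - x + 2)*sec(x) + C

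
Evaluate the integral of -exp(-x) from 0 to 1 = -1 + exp(-1)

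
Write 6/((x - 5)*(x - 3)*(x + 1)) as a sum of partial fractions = 1/(4*(x + 1)) - 3/(4*(x - 3)) + 1/(2*(x - 5))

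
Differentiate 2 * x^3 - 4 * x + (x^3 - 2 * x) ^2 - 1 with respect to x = 6*x^5 - 16*x^3 + 6*x^2 + 8*x - 4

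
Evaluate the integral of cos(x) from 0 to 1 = sin(1)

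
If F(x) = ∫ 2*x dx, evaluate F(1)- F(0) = 1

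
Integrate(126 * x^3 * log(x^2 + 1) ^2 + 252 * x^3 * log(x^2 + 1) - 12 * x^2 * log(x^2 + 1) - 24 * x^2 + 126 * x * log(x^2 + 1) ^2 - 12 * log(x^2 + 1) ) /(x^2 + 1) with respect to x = 3*x*(21*x*log(x^2 + 1) - 4)*log(x^2 + 1) + C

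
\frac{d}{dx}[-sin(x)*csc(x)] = 0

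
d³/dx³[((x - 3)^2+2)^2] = 24*x - 72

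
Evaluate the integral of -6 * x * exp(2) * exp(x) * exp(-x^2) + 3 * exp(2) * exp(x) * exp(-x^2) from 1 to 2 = 3 - 3*exp(2)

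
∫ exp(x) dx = exp(x) + C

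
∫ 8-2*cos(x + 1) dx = 8*x - 2*sin(x + 1) + C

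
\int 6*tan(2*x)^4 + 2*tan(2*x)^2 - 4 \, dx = (tan(2*x)^2 - 2)*tan(2*x) + C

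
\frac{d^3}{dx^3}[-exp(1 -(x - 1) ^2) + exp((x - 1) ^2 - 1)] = (8*x^3*exp(2*x^2 - 4*x) + 8*x^3 - 24*x^2*exp(2*x^2 - 4*x) - 24*x^2 + 36*x*exp(2*x^2 - 4*x) + 12*x - 20*exp(2*x^2 - 4*x) + 4)*exp(-x^2 + 2*x)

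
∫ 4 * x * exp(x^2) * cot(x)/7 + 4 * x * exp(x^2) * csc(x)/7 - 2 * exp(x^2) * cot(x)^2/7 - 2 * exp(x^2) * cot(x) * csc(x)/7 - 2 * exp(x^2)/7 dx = 2*(cot(x) + csc(x))*exp(x^2)/7 + C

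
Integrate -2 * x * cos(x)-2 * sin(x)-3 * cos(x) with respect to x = (-2*x - 3)*sin(x) + C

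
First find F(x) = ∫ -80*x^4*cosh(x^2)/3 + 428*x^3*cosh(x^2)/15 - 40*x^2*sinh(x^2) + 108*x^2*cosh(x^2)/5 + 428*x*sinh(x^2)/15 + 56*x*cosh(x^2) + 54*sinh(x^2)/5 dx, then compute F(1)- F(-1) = -76*sinh(1)/15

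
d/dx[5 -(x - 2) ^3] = -3*x^2 + 12*x - 12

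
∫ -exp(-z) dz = exp(-z) + C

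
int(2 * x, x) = x^2 + C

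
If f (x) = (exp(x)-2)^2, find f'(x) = 2*exp(2*x) - 4*exp(x)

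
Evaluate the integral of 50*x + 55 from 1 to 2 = 130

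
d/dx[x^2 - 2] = 2*x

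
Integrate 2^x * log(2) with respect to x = 2^x + C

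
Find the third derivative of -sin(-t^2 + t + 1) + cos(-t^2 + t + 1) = -8*t^3*sin(-t^2 + t + 1) - 8*t^3*cos(-t^2 + t + 1) + 12*t^2*sin(-t^2 + t + 1) + 12*t^2*cos(-t^2 + t + 1) + 6*t*sin(-t^2 + t + 1) - 18*t*cos(-t^2 + t + 1) - 5*sin(-t^2 + t + 1) + 7*cos(-t^2 + t + 1)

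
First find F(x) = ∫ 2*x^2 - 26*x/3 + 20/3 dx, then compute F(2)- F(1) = -5/3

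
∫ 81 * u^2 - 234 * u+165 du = 27*u^3 - 117*u^2 + 165*u + C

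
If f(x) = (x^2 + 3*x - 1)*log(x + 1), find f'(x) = (2*x^2*log(x + 1) + x^2 + 5*x*log(x + 1) + 3*x + 3*log(x + 1) - 1)/(x + 1)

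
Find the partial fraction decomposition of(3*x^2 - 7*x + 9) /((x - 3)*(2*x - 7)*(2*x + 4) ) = 85/(22*(2*x - 7)) + 7/(22*(x + 2)) - 3/(2*(x - 3))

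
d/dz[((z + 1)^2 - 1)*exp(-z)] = (2 - z^2)*exp(-z)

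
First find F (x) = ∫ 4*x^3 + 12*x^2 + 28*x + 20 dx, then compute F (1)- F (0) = 39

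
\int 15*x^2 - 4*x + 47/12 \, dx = 5*x^3 - 2*x^2 + 47*x/12 + C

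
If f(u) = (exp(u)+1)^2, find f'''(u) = 8*exp(2*u) + 2*exp(u)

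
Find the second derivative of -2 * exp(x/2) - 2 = -exp(x/2)/2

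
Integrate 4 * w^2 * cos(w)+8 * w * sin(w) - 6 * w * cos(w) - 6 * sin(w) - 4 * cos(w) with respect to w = (4*w^2 - 6*w - 4)*sin(w) + C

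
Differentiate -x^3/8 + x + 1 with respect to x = 1 - 3*x^2/8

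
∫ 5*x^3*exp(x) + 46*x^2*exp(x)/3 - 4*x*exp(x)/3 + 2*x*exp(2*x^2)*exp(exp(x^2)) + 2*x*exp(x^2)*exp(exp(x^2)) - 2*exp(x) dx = x*(15*x^2 + x - 6)*exp(x)/3 + exp(x^2 + exp(x^2)) + C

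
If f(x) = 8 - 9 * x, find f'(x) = -9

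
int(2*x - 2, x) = x^2 - 2*x + C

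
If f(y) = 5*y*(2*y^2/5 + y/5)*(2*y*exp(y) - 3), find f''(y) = 4*y^4*exp(y) + 34*y^3*exp(y) + 60*y^2*exp(y) + 12*y*exp(y) - 36*y - 6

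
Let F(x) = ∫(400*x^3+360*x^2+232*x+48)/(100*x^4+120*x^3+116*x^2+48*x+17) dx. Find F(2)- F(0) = -log(17) + log(3137)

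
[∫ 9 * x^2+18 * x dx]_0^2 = 60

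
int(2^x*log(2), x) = 2^x + C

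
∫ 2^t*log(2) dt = 2^t + C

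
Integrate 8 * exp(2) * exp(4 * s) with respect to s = 2*exp(4*s + 2) + C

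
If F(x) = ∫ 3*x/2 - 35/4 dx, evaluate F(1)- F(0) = -8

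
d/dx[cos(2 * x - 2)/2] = -sin(2*x - 2)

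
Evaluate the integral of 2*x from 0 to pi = pi^2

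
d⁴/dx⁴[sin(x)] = sin(x)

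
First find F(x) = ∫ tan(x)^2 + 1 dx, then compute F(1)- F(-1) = 2*tan(1)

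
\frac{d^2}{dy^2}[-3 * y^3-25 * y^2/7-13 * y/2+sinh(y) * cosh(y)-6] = -18*y + 2*sinh(2*y) - 50/7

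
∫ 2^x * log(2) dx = 2^x + C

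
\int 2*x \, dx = x^2 + C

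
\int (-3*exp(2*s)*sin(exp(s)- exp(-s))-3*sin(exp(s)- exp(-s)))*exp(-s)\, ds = 3*cos(2*sinh(s)) + C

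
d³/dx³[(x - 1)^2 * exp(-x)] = (-x^2 + 8*x - 13)*exp(-x)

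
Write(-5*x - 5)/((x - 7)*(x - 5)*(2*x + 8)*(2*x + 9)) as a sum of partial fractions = -70/(437*(2*x + 9)) + 5/(66*(x + 4)) + 5/(114*(x - 5)) - 10/(253*(x - 7))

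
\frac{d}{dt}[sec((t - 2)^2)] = 2*t*tan(t^2 - 4*t + 4)*sec(t^2 - 4*t + 4) - 4*tan(t^2 - 4*t + 4)*sec(t^2 - 4*t + 4)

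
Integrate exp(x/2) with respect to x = 2*exp(x/2) + C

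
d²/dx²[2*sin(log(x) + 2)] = -2*sqrt(2)*sin(log(x) + pi/4 + 2)/x^2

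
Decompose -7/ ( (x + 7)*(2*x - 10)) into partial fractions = 7/(24*(x + 7)) - 7/(24*(x - 5))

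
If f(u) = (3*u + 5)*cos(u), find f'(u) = -3*u*sin(u) - 5*sin(u) + 3*cos(u)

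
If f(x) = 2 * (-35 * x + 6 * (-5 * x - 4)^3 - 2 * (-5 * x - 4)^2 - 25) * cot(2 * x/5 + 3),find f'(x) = 600*x^3/sin(2*x/5 + 3)^2 - 4500*x^2/tan(2*x/5 + 3) + 1480*x^2/sin(2*x/5 + 3)^2 - 7400*x/tan(2*x/5 + 3) + 1244*x/sin(2*x/5 + 3)^2 - 3110/tan(2*x/5 + 3) + 1764/(5*sin(2*x/5 + 3)^2)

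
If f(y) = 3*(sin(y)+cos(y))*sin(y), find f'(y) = 3*sqrt(2)*sin(2*y + pi/4)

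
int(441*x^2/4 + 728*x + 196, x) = 147*x^3/4 + 364*x^2 + 196*x + C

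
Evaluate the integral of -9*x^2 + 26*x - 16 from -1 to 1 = -38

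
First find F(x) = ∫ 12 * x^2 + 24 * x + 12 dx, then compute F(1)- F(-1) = 32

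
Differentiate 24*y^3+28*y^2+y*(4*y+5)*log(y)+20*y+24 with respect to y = 72*y^2 + 8*y*log(y) + 60*y + 5*log(y) + 25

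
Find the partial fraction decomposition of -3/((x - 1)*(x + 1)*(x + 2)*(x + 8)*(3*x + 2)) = 243/(440*(3*x + 2)) - 1/(2772*(x + 8)) + 1/(24*(x + 2)) - 3/(14*(x + 1)) - 1/(90*(x - 1))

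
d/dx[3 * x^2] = 6*x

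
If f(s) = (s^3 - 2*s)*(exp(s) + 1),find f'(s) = s^3*exp(s) + 3*s^2*exp(s) + 3*s^2 - 2*s*exp(s) - 2*exp(s) - 2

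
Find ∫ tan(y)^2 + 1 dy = tan(y) + C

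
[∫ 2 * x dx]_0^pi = pi^2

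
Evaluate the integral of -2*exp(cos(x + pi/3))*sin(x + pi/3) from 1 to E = -2*exp(cos(1 + pi/3)) + 2*exp(cos(pi/3 + E))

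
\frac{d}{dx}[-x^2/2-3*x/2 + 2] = -x - 3/2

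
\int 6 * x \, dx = 3*x^2 + C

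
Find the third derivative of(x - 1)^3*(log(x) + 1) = (6*x^3*log(x) + 17*x^3 - 6*x^2 - 3*x - 2)/x^3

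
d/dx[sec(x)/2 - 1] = tan(x)*sec(x)/2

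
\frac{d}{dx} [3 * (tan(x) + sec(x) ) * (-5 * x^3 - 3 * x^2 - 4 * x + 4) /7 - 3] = 3*(-10*x^3*sin(x) - 10*x^3 - 6*x^2*sin(x) - 15*x^2*sin(2*x) - 30*x^2*cos(x) - 6*x^2 - 8*x*sin(x) - 6*x*sin(2*x) - 12*x*cos(x) - 8*x + 8*sin(x) - 4*sin(2*x) - 8*cos(x) + 8)/(7*(cos(2*x) + 1))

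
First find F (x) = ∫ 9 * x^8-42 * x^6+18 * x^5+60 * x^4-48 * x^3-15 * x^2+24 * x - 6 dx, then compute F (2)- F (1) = 125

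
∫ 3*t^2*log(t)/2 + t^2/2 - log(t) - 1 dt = t*(t^2 - 2)*log(t)/2 + C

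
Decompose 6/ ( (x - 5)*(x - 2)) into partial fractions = -2/(x - 2) + 2/(x - 5)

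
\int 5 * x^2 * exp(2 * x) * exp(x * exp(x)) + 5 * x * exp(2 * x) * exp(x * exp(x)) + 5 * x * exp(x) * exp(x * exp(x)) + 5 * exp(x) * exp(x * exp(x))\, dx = 5*x*exp(x*(exp(x) + 1)) + C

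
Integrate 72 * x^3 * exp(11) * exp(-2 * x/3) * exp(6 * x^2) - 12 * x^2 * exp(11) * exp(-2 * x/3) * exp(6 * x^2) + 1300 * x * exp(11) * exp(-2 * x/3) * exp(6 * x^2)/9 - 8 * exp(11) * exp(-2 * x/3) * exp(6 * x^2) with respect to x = (18*x^2 - 2*x + 33)*exp(6*x^2 - 2*x/3 + 11)/3 + C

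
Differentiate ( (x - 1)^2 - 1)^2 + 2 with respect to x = 4*x^3 - 12*x^2 + 8*x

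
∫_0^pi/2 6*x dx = 3*pi^2/4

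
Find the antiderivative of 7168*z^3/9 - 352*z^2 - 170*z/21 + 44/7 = 1792*z^4/9 - 352*z^3/3 - 85*z^2/21 + 44*z/7 + C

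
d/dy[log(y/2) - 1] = 1/y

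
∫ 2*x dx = x^2 + C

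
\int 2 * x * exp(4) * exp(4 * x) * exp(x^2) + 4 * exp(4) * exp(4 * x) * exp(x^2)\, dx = exp((x + 2)^2) + C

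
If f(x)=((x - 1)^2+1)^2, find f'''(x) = 24*x - 24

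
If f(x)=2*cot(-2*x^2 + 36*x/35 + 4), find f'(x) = 8*(x - 9/35)/sin(2*(-x^2 + 18*x/35 + 2))^2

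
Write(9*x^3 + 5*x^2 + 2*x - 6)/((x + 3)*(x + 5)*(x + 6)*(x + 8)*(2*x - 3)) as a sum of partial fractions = 206/(11115*(2*x - 3)) - 431/(57*(x + 8)) + 99/(5*(x + 6)) - 508/(39*(x + 5)) + 7/(9*(x + 3))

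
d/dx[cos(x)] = -sin(x)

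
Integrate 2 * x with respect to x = x^2 + C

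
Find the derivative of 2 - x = -1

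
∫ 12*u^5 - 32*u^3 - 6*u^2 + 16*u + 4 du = 2*u^6 - 8*u^4 - 2*u^3 + 8*u^2 + 4*u + C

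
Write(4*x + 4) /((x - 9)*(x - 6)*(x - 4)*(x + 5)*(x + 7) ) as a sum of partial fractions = -3/(572*(x + 7)) + 4/(693*(x + 5)) + 2/(99*(x - 4)) - 14/(429*(x - 6)) + 1/(84*(x - 9))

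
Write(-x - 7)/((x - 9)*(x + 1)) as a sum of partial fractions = 3/(5*(x + 1)) - 8/(5*(x - 9))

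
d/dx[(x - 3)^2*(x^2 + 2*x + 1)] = 4*x^3 - 12*x^2 - 4*x + 12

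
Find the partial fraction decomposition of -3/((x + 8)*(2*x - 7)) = -6/(23*(2*x - 7)) + 3/(23*(x + 8))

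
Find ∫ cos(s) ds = sin(s) + C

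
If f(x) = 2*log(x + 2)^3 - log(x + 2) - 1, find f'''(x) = (12*log(x + 2)^2 - 36*log(x + 2) + 10)/(x^3 + 6*x^2 + 12*x + 8)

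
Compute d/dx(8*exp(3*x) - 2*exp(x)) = 24*exp(3*x) - 2*exp(x)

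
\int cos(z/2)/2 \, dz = sin(z/2) + C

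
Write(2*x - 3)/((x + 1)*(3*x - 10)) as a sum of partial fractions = 11/(13*(3*x - 10)) + 5/(13*(x + 1))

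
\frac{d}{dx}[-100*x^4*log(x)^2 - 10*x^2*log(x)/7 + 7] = -400*x^3*log(x)^2 - 200*x^3*log(x) - 20*x*log(x)/7 - 10*x/7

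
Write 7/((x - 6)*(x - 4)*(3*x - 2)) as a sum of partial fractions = 63/(160*(3*x - 2)) - 7/(20*(x - 4)) + 7/(32*(x - 6))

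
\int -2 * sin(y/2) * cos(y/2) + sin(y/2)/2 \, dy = -cos(y/2) + cos(y) + C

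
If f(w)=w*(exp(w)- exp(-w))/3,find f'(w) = (w*exp(2*w) + w + exp(2*w) - 1)*exp(-w)/3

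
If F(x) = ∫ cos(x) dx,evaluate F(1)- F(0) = sin(1)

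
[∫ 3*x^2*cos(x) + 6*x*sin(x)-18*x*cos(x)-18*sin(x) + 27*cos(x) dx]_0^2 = 3*sin(2)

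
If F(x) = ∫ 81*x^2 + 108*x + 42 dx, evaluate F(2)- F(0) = 516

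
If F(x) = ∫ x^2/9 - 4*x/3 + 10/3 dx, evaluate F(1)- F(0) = 73/27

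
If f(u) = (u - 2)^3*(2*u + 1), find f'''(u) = 48*u - 66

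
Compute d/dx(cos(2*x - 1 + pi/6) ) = -2*sin(2*x - 1 + pi/6)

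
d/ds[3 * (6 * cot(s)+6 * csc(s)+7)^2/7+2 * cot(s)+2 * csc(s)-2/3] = -2*(19*cos(s) + 19 + 108*cos(s)^2/(7*sin(s)) + 216*cos(s)/(7*sin(s)) + 108/(7*sin(s)))/sin(s)^2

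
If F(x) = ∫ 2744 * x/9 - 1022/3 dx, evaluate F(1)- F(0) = -1694/9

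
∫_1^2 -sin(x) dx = -cos(1) + cos(2)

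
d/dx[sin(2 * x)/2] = cos(2*x)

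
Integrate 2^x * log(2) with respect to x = 2^x + C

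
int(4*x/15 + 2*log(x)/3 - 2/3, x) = 2*x*(x + 5*log(x) - 10)/15 + C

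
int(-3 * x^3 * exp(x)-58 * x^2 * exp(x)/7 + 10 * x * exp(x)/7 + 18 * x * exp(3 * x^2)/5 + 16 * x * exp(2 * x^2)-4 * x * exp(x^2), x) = x^2*(5 - 21*x)*exp(x)/7 + 3*exp(3*x^2)/5 + 4*exp(2*x^2) - 2*exp(x^2) + C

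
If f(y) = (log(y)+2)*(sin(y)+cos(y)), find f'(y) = sqrt(2)*(y*log(y)*cos(y + pi/4) + 2*y*cos(y + pi/4) + sin(y + pi/4))/y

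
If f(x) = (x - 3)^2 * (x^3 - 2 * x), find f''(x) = 20*x^3 - 72*x^2 + 42*x + 24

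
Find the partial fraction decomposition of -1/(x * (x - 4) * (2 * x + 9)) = -4/(153*(2*x + 9)) - 1/(68*(x - 4)) + 1/(36*x)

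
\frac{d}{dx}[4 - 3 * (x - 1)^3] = -9*x^2 + 18*x - 9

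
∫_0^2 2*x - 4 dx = -4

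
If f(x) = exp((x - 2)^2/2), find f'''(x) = x^3*exp(x^2/2 - 2*x + 2) - 6*x^2*exp(x^2/2 - 2*x + 2) + 15*x*exp(x^2/2 - 2*x + 2) - 14*exp(x^2/2 - 2*x + 2)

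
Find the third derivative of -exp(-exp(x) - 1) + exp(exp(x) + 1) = (exp(3*x) - 3*exp(2*x) + exp(x) + exp(x + 2*exp(x) + 2) + 3*exp(2*x + 2*exp(x) + 2) + exp(3*x + 2*exp(x) + 2))*exp(-exp(x) - 1)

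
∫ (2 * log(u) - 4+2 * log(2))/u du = (log(2*u) - 2)^2 + C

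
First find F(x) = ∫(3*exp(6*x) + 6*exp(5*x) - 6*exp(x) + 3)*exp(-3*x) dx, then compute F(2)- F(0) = -1 + (-exp(-2) + 1 + exp(2))^3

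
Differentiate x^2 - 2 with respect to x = 2*x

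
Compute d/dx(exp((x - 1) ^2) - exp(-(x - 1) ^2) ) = (2*x*exp(2*x^2 - 4*x + 2) + 2*x - 2*exp(2*x^2 - 4*x + 2) - 2)*exp(-x^2 + 2*x - 1)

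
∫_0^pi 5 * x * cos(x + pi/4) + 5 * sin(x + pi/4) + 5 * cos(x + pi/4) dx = -sqrt(2)*(5 + 5*pi)/2 - 5*sqrt(2)/2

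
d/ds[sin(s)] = cos(s)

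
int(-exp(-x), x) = exp(-x) + C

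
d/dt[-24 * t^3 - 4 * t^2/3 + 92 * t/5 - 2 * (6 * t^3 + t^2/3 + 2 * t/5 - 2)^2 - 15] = -432*t^5 - 40*t^4 - 1768*t^3/45 + 352*t^2/5 + 152*t/75 + 108/5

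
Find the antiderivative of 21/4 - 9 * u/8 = -9*u^2/16 + 21*u/4 + C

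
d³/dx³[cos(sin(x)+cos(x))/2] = (-sqrt(2)*sin(x)*sin(sqrt(2)*sin(x + pi/4))*cos(x) + sqrt(2)*sin(sqrt(2)*sin(x + pi/4)) + 3*sin(x + pi/4)*cos(sqrt(2)*sin(x + pi/4)))*cos(x + pi/4)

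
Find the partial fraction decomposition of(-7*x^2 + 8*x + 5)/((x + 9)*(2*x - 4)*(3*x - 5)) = 5/(32*(3*x - 5)) - 317/(352*(x + 9)) - 7/(22*(x - 2))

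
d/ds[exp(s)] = exp(s)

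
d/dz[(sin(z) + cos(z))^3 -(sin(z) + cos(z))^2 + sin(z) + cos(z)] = 3*sqrt(2)*sin(3*z + pi/4)/2 - 2*cos(2*z) + 5*sqrt(2)*cos(z + pi/4)/2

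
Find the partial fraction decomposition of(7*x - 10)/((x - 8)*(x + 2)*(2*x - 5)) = -10/(33*(2*x - 5)) - 4/(15*(x + 2)) + 23/(55*(x - 8))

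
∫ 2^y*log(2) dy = 2^y + C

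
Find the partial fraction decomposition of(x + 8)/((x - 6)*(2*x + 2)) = -1/(2*(x + 1)) + 1/(x - 6)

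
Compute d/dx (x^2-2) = 2*x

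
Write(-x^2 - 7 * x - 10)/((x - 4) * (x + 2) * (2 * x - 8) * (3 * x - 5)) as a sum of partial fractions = -30/(49*(3*x - 5)) + 10/(49*(x - 4)) - 9/(14*(x - 4)^2)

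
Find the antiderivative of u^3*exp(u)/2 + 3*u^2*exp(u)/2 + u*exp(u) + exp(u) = u*(u^2 + 2)*exp(u)/2 + C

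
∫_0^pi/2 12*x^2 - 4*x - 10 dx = (-2*pi - 2)*(-pi^2/4 + pi/2 + 2) + 4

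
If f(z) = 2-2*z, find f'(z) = -2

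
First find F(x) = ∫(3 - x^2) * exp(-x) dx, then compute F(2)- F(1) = -2*exp(-1) + 7*exp(-2)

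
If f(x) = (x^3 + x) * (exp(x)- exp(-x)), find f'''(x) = (x^3*exp(2*x) + x^3 + 9*x^2*exp(2*x) - 9*x^2 + 19*x*exp(2*x) + 19*x + 9*exp(2*x) - 9)*exp(-x)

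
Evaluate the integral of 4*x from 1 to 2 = 6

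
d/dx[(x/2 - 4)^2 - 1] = x/2 - 4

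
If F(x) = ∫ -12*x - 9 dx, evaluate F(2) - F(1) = -27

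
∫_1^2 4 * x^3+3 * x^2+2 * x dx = 25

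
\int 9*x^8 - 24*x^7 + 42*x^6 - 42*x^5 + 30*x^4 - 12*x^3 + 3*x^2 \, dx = x^9 - 3*x^8 + 6*x^7 - 7*x^6 + 6*x^5 - 3*x^4 + x^3 + C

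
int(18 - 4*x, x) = -2*x^2 + 18*x + C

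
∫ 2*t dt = t^2 + C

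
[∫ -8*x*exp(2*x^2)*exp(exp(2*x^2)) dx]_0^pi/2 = -2*exp(exp(pi^2/2)) + 2*E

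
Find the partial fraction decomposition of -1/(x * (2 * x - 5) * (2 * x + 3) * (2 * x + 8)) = -1/(60*(2*x + 3)) - 1/(260*(2*x - 5)) + 1/(520*(x + 4)) + 1/(120*x)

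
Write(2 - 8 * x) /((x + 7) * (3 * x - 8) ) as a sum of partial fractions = -2/(3*x - 8) - 2/(x + 7)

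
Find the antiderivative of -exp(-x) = exp(-x) + C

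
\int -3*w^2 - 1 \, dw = -w^3 - w + C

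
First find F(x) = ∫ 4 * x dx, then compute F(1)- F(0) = 2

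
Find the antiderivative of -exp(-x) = exp(-x) + C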